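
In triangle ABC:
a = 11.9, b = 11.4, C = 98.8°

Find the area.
Two sides and the included angle (SAS): A = ½·a·b·sin(C) = ½·11.9·11.4·sin(98.8°)
sin(98.8°) ≈ 0.988228
A ≈ ½·135.66·0.988228 = 67.83·0.988228 ≈ 67.0315

Area = 67.03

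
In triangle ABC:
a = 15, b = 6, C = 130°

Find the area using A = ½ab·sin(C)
A = ½·a·b·sin(C) = ½·15·6·sin(130°)
sin(130°) ≈ 0.766044
A ≈ ½·90·0.766044 = 45·0.766044 ≈ 34.472

Area = 34.47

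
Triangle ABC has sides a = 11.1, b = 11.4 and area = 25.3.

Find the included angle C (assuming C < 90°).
Area = ½·a·b·sin(C)  ⇒  sin(C) = 2·Area/(a·b) = 2·25.3/(11.1·11.4) = 50.6/126.54 ≈ 0.399874
C = arcsin(0.399874) ≈ 23.5703° (taking the acute solution since C < 90°)

C = 23.57°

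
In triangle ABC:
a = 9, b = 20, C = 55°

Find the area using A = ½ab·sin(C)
A = ½·a·b·sin(C) = ½·9·20·sin(55°)
sin(55°) ≈ 0.819152
A ≈ ½·180·0.819152 = 90·0.819152 ≈ 73.7237

Area = 73.72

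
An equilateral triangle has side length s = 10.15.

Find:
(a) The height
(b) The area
(a) The height splits the triangle into two 30-60-90 halves: h = s·√3/2 = 10.15·1.73205/2 ≈ 17.5803/2 ≈ 8.79016
(b) Area = (√3/4)·s² = (√3/4)·10.15² = (√3/4)·103.0225 ≈ 0.433013·103.0225 ≈ 44.6101

Height = 8.79, Area = 44.61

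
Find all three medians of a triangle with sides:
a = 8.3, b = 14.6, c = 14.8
Median formula: m_a = ½√(2b² + 2c² − a²) (and cyclically). a² = 68.89, b² = 213.16, c² = 219.04.
m_a = ½√(2·213.16 + 2·219.04 − 68.89) = ½√795.51 ≈ ½·28.2048 ≈ 14.1024
m_b = ½√(2·68.89 + 2·219.04 − 213.16) = ½√362.7 ≈ ½·19.0447 ≈ 9.52234
m_c = ½√(2·68.89 + 2·213.16 − 219.04) = ½√345.06 ≈ ½·18.5758 ≈ 9.2879

m_a = 14.1, m_b = 9.522, m_c = 9.288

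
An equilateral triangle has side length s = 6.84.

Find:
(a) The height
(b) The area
(a) The height splits the triangle into two 30-60-90 halves: h = s·√3/2 = 6.84·1.73205/2 ≈ 11.8472/2 ≈ 5.92361
(b) Area = (√3/4)·s² = (√3/4)·6.84² = (√3/4)·46.7856 ≈ 0.433013·46.7856 ≈ 20.2588

Height = 5.924, Area = 20.26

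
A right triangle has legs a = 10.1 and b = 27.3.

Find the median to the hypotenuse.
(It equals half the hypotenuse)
Hypotenuse c = √(a² + b²) = √(102.01 + 745.29) = √847.3 ≈ 29.1084
Median to hypotenuse = c/2 ≈ 29.1084/2 ≈ 14.5542

Median = 14.55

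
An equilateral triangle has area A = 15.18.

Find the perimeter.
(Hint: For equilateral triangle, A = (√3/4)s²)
A = (√3/4)s²  ⇒  s² = 4A/√3 = 4·15.18/√3 = 60.72/1.73205 ≈ 35.0567
s ≈ √35.0567 ≈ 5.92087
Perimeter = 3s ≈ 3·5.92087 ≈ 17.7626

Perimeter = 17.76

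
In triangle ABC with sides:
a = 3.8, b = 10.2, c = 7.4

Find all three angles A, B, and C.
Law of cosines for each angle (a² = 14.44, b² = 104.04, c² = 54.76):
cos(A) = (b² + c² − a²)/(2bc) = (104.04 + 54.76 − 14.44)/(2·10.2·7.4) = 144.36/150.96 ≈ 0.95628  ⇒  A ≈ 17.0049°
cos(B) = (a² + c² − b²)/(2ac) = (14.44 + 54.76 − 104.04)/(2·3.8·7.4) = -34.84/56.24 ≈ -0.619488  ⇒  B ≈ 128.279°
cos(C) = (a² + b² − c²)/(2ab) = (14.44 + 104.04 − 54.76)/(2·3.8·10.2) = 63.72/77.52 ≈ 0.821981  ⇒  C ≈ 34.7164°
Check: A + B + C ≈ 180°

A = 17°, B = 128.3°, C = 34.72°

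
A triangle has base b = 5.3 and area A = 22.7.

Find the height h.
A = ½·b·h  ⇒  h = 2A/b = 2·22.7/5.3 = 45.4/5.3 ≈ 8.56604

h = 8.566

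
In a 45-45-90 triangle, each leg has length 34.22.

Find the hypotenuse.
In a 45-45-90 triangle the sides are in ratio 1 : 1 : √2, so hypotenuse = leg·√2.
Hypotenuse = 34.22·√2 ≈ 34.22·1.41421 ≈ 48.3944

Hypotenuse = 34.22√2 = 48.39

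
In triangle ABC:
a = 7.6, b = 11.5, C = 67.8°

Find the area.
Two sides and the included angle (SAS): A = ½·a·b·sin(C) = ½·7.6·11.5·sin(67.8°)
sin(67.8°) ≈ 0.925871
A ≈ ½·87.4·0.925871 = 43.7·0.925871 ≈ 40.4605

Area = 40.46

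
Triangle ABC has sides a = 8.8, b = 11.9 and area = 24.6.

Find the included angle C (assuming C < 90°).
Area = ½·a·b·sin(C)  ⇒  sin(C) = 2·Area/(a·b) = 2·24.6/(8.8·11.9) = 49.2/104.72 ≈ 0.469824
C = arcsin(0.469824) ≈ 28.0229° (taking the acute solution since C < 90°)

C = 28.02°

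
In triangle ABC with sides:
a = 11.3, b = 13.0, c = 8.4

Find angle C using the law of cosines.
c² = a² + b² − 2ab·cos(C)  ⇒  cos(C) = (a² + b² − c²)/(2ab)
cos(C) = (11.3² + 13.0² − 8.4²)/(2·11.3·13.0) = (127.69 + 169 − 70.56)/293.8 = 226.13/293.8 ≈ 0.769673
C = arccos(0.769673) ≈ 39.6754°

C = 39.68°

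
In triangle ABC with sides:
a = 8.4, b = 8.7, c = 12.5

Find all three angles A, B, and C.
Law of cosines for each angle (a² = 70.56, b² = 75.69, c² = 156.25):
cos(A) = (b² + c² − a²)/(2bc) = (75.69 + 156.25 − 70.56)/(2·8.7·12.5) = 161.38/217.5 ≈ 0.741977  ⇒  A ≈ 42.0999°
cos(B) = (a² + c² − b²)/(2ac) = (70.56 + 156.25 − 75.69)/(2·8.4·12.5) = 151.12/210 ≈ 0.719619  ⇒  B ≈ 43.977°
cos(C) = (a² + b² − c²)/(2ab) = (70.56 + 75.69 − 156.25)/(2·8.4·8.7) = -10/146.16 ≈ -0.0684182  ⇒  C ≈ 93.9231°
Check: A + B + C ≈ 180°

A = 42.1°, B = 43.98°, C = 93.92°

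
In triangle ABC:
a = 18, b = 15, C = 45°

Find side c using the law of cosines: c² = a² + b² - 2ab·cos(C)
c² = 18² + 15² − 2·18·15·cos(45°)
cos(45°) ≈ 0.707107
c² ≈ 324 + 225 − 540·(0.707107) ≈ 549 − 381.838 ≈ 167.162
c ≈ √167.162 ≈ 12.9291

c = 12.93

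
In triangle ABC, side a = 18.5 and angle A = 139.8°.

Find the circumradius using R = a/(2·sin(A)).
R = a/(2·sin(A)) = 18.5/(2·sin(139.8°))
sin(139.8°) ≈ 0.645458
R ≈ 18.5/(2·0.645458) = 18.5/1.29092 ≈ 14.3309

R = 14.33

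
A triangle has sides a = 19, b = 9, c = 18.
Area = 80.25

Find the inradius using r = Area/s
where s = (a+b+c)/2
s = (19 + 9 + 18)/2 = 46/2 = 23
r = Area/s = 80.25/23 ≈ 3.48913

r = 3.489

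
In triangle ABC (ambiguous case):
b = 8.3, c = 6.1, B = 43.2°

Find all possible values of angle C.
b/sin(B) = c/sin(C)  ⇒  sin(C) = c·sin(B)/b = 6.1·sin(43.2°)/8.3
sin(43.2°) ≈ 0.684547
sin(C) ≈ 6.1·0.684547/8.3 ≈ 4.17574/8.3 ≈ 0.503101
Candidate 1: C₁ = arcsin(0.503101) ≈ 30.2054°  →  A = 180° − 43.2° − 30.2054° ≈ 106.595° > 0, valid
Candidate 2: C₂ = 180° − C₁ ≈ 149.795°  →  A = 180° − 43.2° − 149.795° ≈ -12.9946° ≤ 0, not a valid triangle

C = 30.21° (one solution)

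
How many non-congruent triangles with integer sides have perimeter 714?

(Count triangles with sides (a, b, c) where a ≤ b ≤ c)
Let a ≤ b ≤ c with a + b + c = 714. The only binding inequality is a + b > c, i.e. 714 − c > c, so c < 714/2; and c ≥ 714/3 since c is the largest side.
So 238 ≤ c ≤ 356. For each c, b runs from ⌈(714 − c)/2⌉ up to c (then a = 714 − b − c satisfies 1 ≤ a ≤ b automatically), giving c − ⌈(714 − c)/2⌉ + 1 choices.
Summing over c: 1 + 2 + 4 + 5 + … + 176 + 178  (119 terms, c = 238, …, 356) = 10621
Check (closed form: nearest integer to p²/48 for even p, (p+3)²/48 for odd p): 714²/48 = 509796/48 ≈ 10620.75 → 10621

10621 triangles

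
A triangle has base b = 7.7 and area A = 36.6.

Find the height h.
A = ½·b·h  ⇒  h = 2A/b = 2·36.6/7.7 = 73.2/7.7 ≈ 9.50649

h = 9.506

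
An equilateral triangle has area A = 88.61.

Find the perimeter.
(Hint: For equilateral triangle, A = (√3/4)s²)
A = (√3/4)s²  ⇒  s² = 4A/√3 = 4·88.61/√3 = 354.44/1.73205 ≈ 204.636
s ≈ √204.636 ≈ 14.3051
Perimeter = 3s ≈ 3·14.3051 ≈ 42.9153

Perimeter = 42.92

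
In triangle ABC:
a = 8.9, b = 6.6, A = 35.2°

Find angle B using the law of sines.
a/sin(A) = b/sin(B)  ⇒  sin(B) = b·sin(A)/a = 6.6·sin(35.2°)/8.9
sin(35.2°) ≈ 0.576432
sin(B) ≈ 6.6·0.576432/8.9 ≈ 3.80445/8.9 ≈ 0.427467
B = arcsin(0.427467) ≈ 25.3069°
(Since b ≤ a we need B ≤ A, so the obtuse alternative 180° − 25.3069° ≈ 154.693° is rejected.)

B = 25.31°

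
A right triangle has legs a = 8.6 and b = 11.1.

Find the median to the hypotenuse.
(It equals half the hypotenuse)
Hypotenuse c = √(a² + b²) = √(73.96 + 123.21) = √197.17 ≈ 14.0417
Median to hypotenuse = c/2 ≈ 14.0417/2 ≈ 7.02086

Median = 7.021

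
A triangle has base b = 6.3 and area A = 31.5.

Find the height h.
A = ½·b·h  ⇒  h = 2A/b = 2·31.5/6.3 = 63/6.3 ≈ 10

h = 10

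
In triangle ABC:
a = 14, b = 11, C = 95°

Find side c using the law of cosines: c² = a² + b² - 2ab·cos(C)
c² = 14² + 11² − 2·14·11·cos(95°)
cos(95°) ≈ -0.0871557
c² ≈ 196 + 121 − 308·(-0.0871557) ≈ 317 + 26.844 ≈ 343.844
c ≈ √343.844 ≈ 18.543

c = 18.54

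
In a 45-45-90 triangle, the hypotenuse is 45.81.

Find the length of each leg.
In a 45-45-90 triangle hypotenuse = leg·√2, so leg = hypotenuse/√2.
Leg = 45.81/√2 ≈ 45.81/1.41421 ≈ 32.3926

Each leg = 32.39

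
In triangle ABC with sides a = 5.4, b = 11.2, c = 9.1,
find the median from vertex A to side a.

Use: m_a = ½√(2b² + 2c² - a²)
m_a = ½√(2·11.2² + 2·9.1² − 5.4²) = ½√(2·125.44 + 2·82.81 − 29.16) = ½√(250.88 + 165.62 − 29.16) = ½√387.34
√387.34 ≈ 19.681, so m_a ≈ 9.84048

m_a = 9.84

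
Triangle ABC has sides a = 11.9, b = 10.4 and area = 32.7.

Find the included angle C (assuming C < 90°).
Area = ½·a·b·sin(C)  ⇒  sin(C) = 2·Area/(a·b) = 2·32.7/(11.9·10.4) = 65.4/123.76 ≈ 0.528442
C = arcsin(0.528442) ≈ 31.9003° (taking the acute solution since C < 90°)

C = 31.9°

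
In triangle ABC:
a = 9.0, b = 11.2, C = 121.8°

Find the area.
Two sides and the included angle (SAS): A = ½·a·b·sin(C) = ½·9.0·11.2·sin(121.8°)
sin(121.8°) ≈ 0.849893
A ≈ ½·100.8·0.849893 = 50.4·0.849893 ≈ 42.8346

Area = 42.83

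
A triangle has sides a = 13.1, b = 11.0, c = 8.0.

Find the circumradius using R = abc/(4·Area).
First find the area with Heron's formula.
s = (13.1 + 11.0 + 8.0)/2 = 16.05
Area = √(s(s−a)(s−b)(s−c)) = √(16.05·2.95·5.05·8.05) ≈ √1924.79 ≈ 43.8725
abc = 13.1·11.0·8.0 = 1152.8
R = abc/(4·Area) ≈ 1152.8/(4·43.8725) = 1152.8/175.49 ≈ 6.56904

R = 6.569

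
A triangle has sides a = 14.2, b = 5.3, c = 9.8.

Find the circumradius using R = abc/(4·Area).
First find the area with Heron's formula.
s = (14.2 + 5.3 + 9.8)/2 = 14.65
Area = √(s(s−a)(s−b)(s−c)) = √(14.65·0.45·9.35·4.85) ≈ √298.953 ≈ 17.2903
abc = 14.2·5.3·9.8 = 737.548
R = abc/(4·Area) ≈ 737.548/(4·17.2903) = 737.548/69.1611 ≈ 10.6642

R = 10.66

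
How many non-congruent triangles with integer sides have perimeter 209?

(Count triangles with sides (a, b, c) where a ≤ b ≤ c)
Let a ≤ b ≤ c with a + b + c = 209. The only binding inequality is a + b > c, i.e. 209 − c > c, so c < 209/2; and c ≥ 209/3 since c is the largest side.
So 70 ≤ c ≤ 104. For each c, b runs from ⌈(209 − c)/2⌉ up to c (then a = 209 − b − c satisfies 1 ≤ a ≤ b automatically), giving c − ⌈(209 − c)/2⌉ + 1 choices.
Summing over c: 1 + 3 + 4 + 6 + … + 51 + 52  (35 terms, c = 70, …, 104) = 936
Check (closed form: nearest integer to p²/48 for even p, (p+3)²/48 for odd p): (209+3)²/48 = 212²/48 = 44944/48 ≈ 936.33 → 936

936 triangles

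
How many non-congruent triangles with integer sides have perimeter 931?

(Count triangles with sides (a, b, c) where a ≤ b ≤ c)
Let a ≤ b ≤ c with a + b + c = 931. The only binding inequality is a + b > c, i.e. 931 − c > c, so c < 931/2; and c ≥ 931/3 since c is the largest side.
So 311 ≤ c ≤ 465. For each c, b runs from ⌈(931 − c)/2⌉ up to c (then a = 931 − b − c satisfies 1 ≤ a ≤ b automatically), giving c − ⌈(931 − c)/2⌉ + 1 choices.
Summing over c: 2 + 3 + 5 + 6 + … + 231 + 233  (155 terms, c = 311, …, 465) = 18174
Check (closed form: nearest integer to p²/48 for even p, (p+3)²/48 for odd p): (931+3)²/48 = 934²/48 = 872356/48 ≈ 18174.08 → 18174

18174 triangles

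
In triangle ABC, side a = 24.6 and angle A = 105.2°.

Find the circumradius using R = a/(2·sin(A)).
R = a/(2·sin(A)) = 24.6/(2·sin(105.2°))
sin(105.2°) ≈ 0.965016
R ≈ 24.6/(2·0.965016) = 24.6/1.93003 ≈ 12.7459

R = 12.75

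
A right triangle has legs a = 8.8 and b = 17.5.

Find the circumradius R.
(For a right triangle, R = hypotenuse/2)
Hypotenuse c = √(a² + b²) = √(77.44 + 306.25) = √383.69 ≈ 19.588
R = c/2 ≈ 19.588/2 ≈ 9.794

R = 9.794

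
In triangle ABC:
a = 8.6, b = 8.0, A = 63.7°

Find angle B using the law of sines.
a/sin(A) = b/sin(B)  ⇒  sin(B) = b·sin(A)/a = 8.0·sin(63.7°)/8.6
sin(63.7°) ≈ 0.896486
sin(B) ≈ 8.0·0.896486/8.6 ≈ 7.17189/8.6 ≈ 0.833941
B = arcsin(0.833941) ≈ 56.5057°
(Since b ≤ a we need B ≤ A, so the obtuse alternative 180° − 56.5057° ≈ 123.494° is rejected.)

B = 56.51°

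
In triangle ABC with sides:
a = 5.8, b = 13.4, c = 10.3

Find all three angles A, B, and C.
Law of cosines for each angle (a² = 33.64, b² = 179.56, c² = 106.09):
cos(A) = (b² + c² − a²)/(2bc) = (179.56 + 106.09 − 33.64)/(2·13.4·10.3) = 252.01/276.04 ≈ 0.912947  ⇒  A ≈ 24.0841°
cos(B) = (a² + c² − b²)/(2ac) = (33.64 + 106.09 − 179.56)/(2·5.8·10.3) = -39.83/119.48 ≈ -0.333361  ⇒  B ≈ 109.473°
cos(C) = (a² + b² − c²)/(2ab) = (33.64 + 179.56 − 106.09)/(2·5.8·13.4) = 107.11/155.44 ≈ 0.689076  ⇒  C ≈ 46.443°
Check: A + B + C ≈ 180°

A = 24.08°, B = 109.5°, C = 46.44°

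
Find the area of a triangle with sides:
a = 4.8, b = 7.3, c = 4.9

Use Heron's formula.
s = (4.8 + 7.3 + 4.9)/2 = 17/2 = 8.5
s − a = 3.7, s − b = 1.2, s − c = 3.6
s(s−a)(s−b)(s−c) = 8.5·3.7·1.2·3.6 ≈ 135.864
Area = √135.864 ≈ 11.6561

Area = 11.66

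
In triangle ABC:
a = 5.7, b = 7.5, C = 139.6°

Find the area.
Two sides and the included angle (SAS): A = ½·a·b·sin(C) = ½·5.7·7.5·sin(139.6°)
sin(139.6°) ≈ 0.64812
A ≈ ½·42.75·0.64812 = 21.375·0.64812 ≈ 13.8536

Area = 13.85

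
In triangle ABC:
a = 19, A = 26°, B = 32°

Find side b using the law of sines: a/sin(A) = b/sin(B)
a/sin(A) = b/sin(B)  ⇒  b = a·sin(B)/sin(A) = 19·sin(32°)/sin(26°)
sin(32°) ≈ 0.529919, sin(26°) ≈ 0.438371
b ≈ 19·0.529919/0.438371 ≈ 10.0685/0.438371 ≈ 22.9679

b = 22.97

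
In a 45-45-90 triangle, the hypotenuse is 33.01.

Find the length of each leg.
In a 45-45-90 triangle hypotenuse = leg·√2, so leg = hypotenuse/√2.
Leg = 33.01/√2 ≈ 33.01/1.41421 ≈ 23.3416

Each leg = 23.34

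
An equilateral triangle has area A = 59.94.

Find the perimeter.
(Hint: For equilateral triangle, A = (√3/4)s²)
A = (√3/4)s²  ⇒  s² = 4A/√3 = 4·59.94/√3 = 239.76/1.73205 ≈ 138.426
s ≈ √138.426 ≈ 11.7654
Perimeter = 3s ≈ 3·11.7654 ≈ 35.2963

Perimeter = 35.3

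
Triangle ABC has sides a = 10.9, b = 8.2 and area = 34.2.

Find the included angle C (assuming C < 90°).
Area = ½·a·b·sin(C)  ⇒  sin(C) = 2·Area/(a·b) = 2·34.2/(10.9·8.2) = 68.4/89.38 ≈ 0.765272
C = arcsin(0.765272) ≈ 49.9312° (taking the acute solution since C < 90°)

C = 49.93°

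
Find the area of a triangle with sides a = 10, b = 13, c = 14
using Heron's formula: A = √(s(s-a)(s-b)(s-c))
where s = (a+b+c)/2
s = (10 + 13 + 14)/2 = 37/2 = 18.5
s − a = 8.5, s − b = 5.5, s − c = 4.5
s(s−a)(s−b)(s−c) = 18.5·8.5·5.5·4.5 = 3891.9375
Area = √3891.9375 ≈ 62.3854

s = 18.5, Area = 62.39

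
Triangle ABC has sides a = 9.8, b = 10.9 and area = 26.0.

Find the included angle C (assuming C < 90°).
Area = ½·a·b·sin(C)  ⇒  sin(C) = 2·Area/(a·b) = 2·26.0/(9.8·10.9) = 52/106.82 ≈ 0.4868
C = arcsin(0.4868) ≈ 29.1305° (taking the acute solution since C < 90°)

C = 29.13°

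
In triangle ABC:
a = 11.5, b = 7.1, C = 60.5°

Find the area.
Two sides and the included angle (SAS): A = ½·a·b·sin(C) = ½·11.5·7.1·sin(60.5°)
sin(60.5°) ≈ 0.870356
A ≈ ½·81.65·0.870356 = 40.825·0.870356 ≈ 35.5323

Area = 35.53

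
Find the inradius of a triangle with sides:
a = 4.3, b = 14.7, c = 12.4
r = Area/s where s is the semi-perimeter.
s = (4.3 + 14.7 + 12.4)/2 = 31.4/2 = 15.7
Area = √(s(s−a)(s−b)(s−c)) = √(15.7·11.4·1·3.3) ≈ √590.634 ≈ 24.303
r ≈ 24.303/15.7 ≈ 1.54796

r = 1.548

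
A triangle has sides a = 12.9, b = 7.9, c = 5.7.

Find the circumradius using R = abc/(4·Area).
First find the area with Heron's formula.
s = (12.9 + 7.9 + 5.7)/2 = 13.25
Area = √(s(s−a)(s−b)(s−c)) = √(13.25·0.35·5.35·7.55) ≈ √187.32 ≈ 13.6865
abc = 12.9·7.9·5.7 = 580.887
R = abc/(4·Area) ≈ 580.887/(4·13.6865) = 580.887/54.746 ≈ 10.6106

R = 10.61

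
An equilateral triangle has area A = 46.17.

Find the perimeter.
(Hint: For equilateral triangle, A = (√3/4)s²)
A = (√3/4)s²  ⇒  s² = 4A/√3 = 4·46.17/√3 = 184.68/1.73205 ≈ 106.625
s ≈ √106.625 ≈ 10.3259
Perimeter = 3s ≈ 3·10.3259 ≈ 30.9778

Perimeter = 30.98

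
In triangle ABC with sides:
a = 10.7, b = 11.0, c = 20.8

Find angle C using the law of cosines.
c² = a² + b² − 2ab·cos(C)  ⇒  cos(C) = (a² + b² − c²)/(2ab)
cos(C) = (10.7² + 11.0² − 20.8²)/(2·10.7·11.0) = (114.49 + 121 − 432.64)/235.4 = -197.15/235.4 ≈ -0.837511
C = arccos(-0.837511) ≈ 146.878°

C = 146.9°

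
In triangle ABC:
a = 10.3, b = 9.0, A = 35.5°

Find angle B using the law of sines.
a/sin(A) = b/sin(B)  ⇒  sin(B) = b·sin(A)/a = 9.0·sin(35.5°)/10.3
sin(35.5°) ≈ 0.580703
sin(B) ≈ 9.0·0.580703/10.3 ≈ 5.22633/10.3 ≈ 0.50741
B = arcsin(0.50741) ≈ 30.4915°
(Since b ≤ a we need B ≤ A, so the obtuse alternative 180° − 30.4915° ≈ 149.509° is rejected.)

B = 30.49°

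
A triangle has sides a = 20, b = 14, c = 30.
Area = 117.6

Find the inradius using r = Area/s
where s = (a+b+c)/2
s = (20 + 14 + 30)/2 = 64/2 = 32
r = Area/s = 117.6/32 ≈ 3.675

r = 3.675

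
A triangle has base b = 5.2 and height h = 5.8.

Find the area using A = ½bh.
A = ½·b·h = ½·5.2·5.8 = ½·30.16 = 15.08

Area = 15.08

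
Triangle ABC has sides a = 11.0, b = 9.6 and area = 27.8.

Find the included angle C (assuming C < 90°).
Area = ½·a·b·sin(C)  ⇒  sin(C) = 2·Area/(a·b) = 2·27.8/(11.0·9.6) = 55.6/105.6 ≈ 0.526515
C = arcsin(0.526515) ≈ 31.7703° (taking the acute solution since C < 90°)

C = 31.77°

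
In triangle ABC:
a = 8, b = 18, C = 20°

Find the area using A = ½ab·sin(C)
A = ½·a·b·sin(C) = ½·8·18·sin(20°)
sin(20°) ≈ 0.34202
A ≈ ½·144·0.34202 = 72·0.34202 ≈ 24.6255

Area = 24.63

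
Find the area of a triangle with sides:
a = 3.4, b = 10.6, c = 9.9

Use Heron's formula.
s = (3.4 + 10.6 + 9.9)/2 = 23.9/2 = 11.95
s − a = 8.55, s − b = 1.35, s − c = 2.05
s(s−a)(s−b)(s−c) = 11.95·8.55·1.35·2.05 ≈ 282.762
Area = √282.762 ≈ 16.8155

Area = 16.82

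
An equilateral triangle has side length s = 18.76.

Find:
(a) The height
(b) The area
(a) The height splits the triangle into two 30-60-90 halves: h = s·√3/2 = 18.76·1.73205/2 ≈ 32.4933/2 ≈ 16.2466
(b) Area = (√3/4)·s² = (√3/4)·18.76² = (√3/4)·351.9376 ≈ 0.433013·351.9376 ≈ 152.393

Height = 16.25, Area = 152.4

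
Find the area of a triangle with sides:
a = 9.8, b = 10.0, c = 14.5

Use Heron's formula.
s = (9.8 + 10.0 + 14.5)/2 = 34.3/2 = 17.15
s − a = 7.35, s − b = 7.15, s − c = 2.65
s(s−a)(s−b)(s−c) = 17.15·7.35·7.15·2.65 ≈ 2388.38
Area = √2388.38 ≈ 48.8711

Area = 48.87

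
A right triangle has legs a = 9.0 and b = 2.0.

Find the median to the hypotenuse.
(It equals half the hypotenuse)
Hypotenuse c = √(a² + b²) = √(81 + 4) = √85 ≈ 9.21954
Median to hypotenuse = c/2 ≈ 9.21954/2 ≈ 4.60977

Median = 4.61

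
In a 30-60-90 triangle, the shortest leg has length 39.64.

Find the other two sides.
In a 30-60-90 triangle the sides are in ratio 1 : √3 : 2 (short leg : long leg : hypotenuse).
Long leg = 39.64·√3 ≈ 39.64·1.73205 ≈ 68.6585
Hypotenuse = 2·39.64 = 79.28

Long leg = 39.64√3 = 68.66, Hypotenuse = 79.28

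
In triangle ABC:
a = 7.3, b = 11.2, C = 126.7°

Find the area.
Two sides and the included angle (SAS): A = ½·a·b·sin(C) = ½·7.3·11.2·sin(126.7°)
sin(126.7°) ≈ 0.801776
A ≈ ½·81.76·0.801776 = 40.88·0.801776 ≈ 32.7766

Area = 32.78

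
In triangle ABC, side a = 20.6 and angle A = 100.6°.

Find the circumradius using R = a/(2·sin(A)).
R = a/(2·sin(A)) = 20.6/(2·sin(100.6°))
sin(100.6°) ≈ 0.982935
R ≈ 20.6/(2·0.982935) = 20.6/1.96587 ≈ 10.4788

R = 10.48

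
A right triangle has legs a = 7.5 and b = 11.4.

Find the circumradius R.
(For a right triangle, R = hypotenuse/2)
Hypotenuse c = √(a² + b²) = √(56.25 + 129.96) = √186.21 ≈ 13.6459
R = c/2 ≈ 13.6459/2 ≈ 6.82294

R = 6.823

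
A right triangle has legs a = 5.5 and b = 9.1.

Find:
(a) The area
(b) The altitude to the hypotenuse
(a) The legs are perpendicular, so Area = ½·a·b = ½·5.5·9.1 = ½·50.05 = 25.025
(b) Hypotenuse c = √(a² + b²) = √(30.25 + 82.81) = √113.06 ≈ 10.633
    Area = ½·c·h_c  ⇒  h_c = 2·Area/c = 50.05/10.633 ≈ 4.70706

Area = 25.025, h_c = 4.707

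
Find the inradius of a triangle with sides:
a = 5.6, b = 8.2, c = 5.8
r = Area/s where s is the semi-perimeter.
s = (5.6 + 8.2 + 5.8)/2 = 19.6/2 = 9.8
Area = √(s(s−a)(s−b)(s−c)) = √(9.8·4.2·1.6·4) ≈ √263.424 ≈ 16.2303
r ≈ 16.2303/9.8 ≈ 1.65616

r = 1.656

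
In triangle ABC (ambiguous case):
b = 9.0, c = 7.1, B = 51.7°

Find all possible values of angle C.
b/sin(B) = c/sin(C)  ⇒  sin(C) = c·sin(B)/b = 7.1·sin(51.7°)/9.0
sin(51.7°) ≈ 0.784776
sin(C) ≈ 7.1·0.784776/9.0 ≈ 5.57191/9.0 ≈ 0.619101
Candidate 1: C₁ = arcsin(0.619101) ≈ 38.2505°  →  A = 180° − 51.7° − 38.2505° ≈ 90.0495° > 0, valid
Candidate 2: C₂ = 180° − C₁ ≈ 141.749°  →  A = 180° − 51.7° − 141.749° ≈ -13.4495° ≤ 0, not a valid triangle

C = 38.25° (one solution)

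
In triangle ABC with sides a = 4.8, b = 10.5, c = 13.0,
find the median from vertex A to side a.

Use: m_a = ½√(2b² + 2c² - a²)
m_a = ½√(2·10.5² + 2·13.0² − 4.8²) = ½√(2·110.25 + 2·169 − 23.04) = ½√(220.5 + 338 − 23.04) = ½√535.46
√535.46 ≈ 23.14, so m_a ≈ 11.57

m_a = 11.57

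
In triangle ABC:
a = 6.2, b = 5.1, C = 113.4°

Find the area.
Two sides and the included angle (SAS): A = ½·a·b·sin(C) = ½·6.2·5.1·sin(113.4°)
sin(113.4°) ≈ 0.917755
A ≈ ½·31.62·0.917755 = 15.81·0.917755 ≈ 14.5097

Area = 14.51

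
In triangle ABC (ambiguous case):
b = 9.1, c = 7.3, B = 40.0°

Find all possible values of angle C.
b/sin(B) = c/sin(C)  ⇒  sin(C) = c·sin(B)/b = 7.3·sin(40.0°)/9.1
sin(40.0°) ≈ 0.642788
sin(C) ≈ 7.3·0.642788/9.1 ≈ 4.69235/9.1 ≈ 0.515643
Candidate 1: C₁ = arcsin(0.515643) ≈ 31.0404°  →  A = 180° − 40.0° − 31.0404° ≈ 108.96° > 0, valid
Candidate 2: C₂ = 180° − C₁ ≈ 148.96°  →  A = 180° − 40.0° − 148.96° ≈ -8.9596° ≤ 0, not a valid triangle

C = 31.04° (one solution)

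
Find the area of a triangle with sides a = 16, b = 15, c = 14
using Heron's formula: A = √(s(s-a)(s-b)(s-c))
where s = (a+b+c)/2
s = (16 + 15 + 14)/2 = 45/2 = 22.5
s − a = 6.5, s − b = 7.5, s − c = 8.5
s(s−a)(s−b)(s−c) = 22.5·6.5·7.5·8.5 = 9323.4375
Area = √9323.4375 ≈ 96.5579

s = 22.5, Area = 96.56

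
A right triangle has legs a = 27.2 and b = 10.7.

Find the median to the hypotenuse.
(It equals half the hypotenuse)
Hypotenuse c = √(a² + b²) = √(739.84 + 114.49) = √854.33 ≈ 29.2289
Median to hypotenuse = c/2 ≈ 29.2289/2 ≈ 14.6145

Median = 14.61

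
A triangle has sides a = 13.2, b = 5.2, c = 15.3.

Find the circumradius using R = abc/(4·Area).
First find the area with Heron's formula.
s = (13.2 + 5.2 + 15.3)/2 = 16.85
Area = √(s(s−a)(s−b)(s−c)) = √(16.85·3.65·11.65·1.55) ≈ √1110.58 ≈ 33.3254
abc = 13.2·5.2·15.3 = 1050.192
R = abc/(4·Area) ≈ 1050.192/(4·33.3254) = 1050.192/133.302 ≈ 7.87832

R = 7.878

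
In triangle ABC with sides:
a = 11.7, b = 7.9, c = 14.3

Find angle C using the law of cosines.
c² = a² + b² − 2ab·cos(C)  ⇒  cos(C) = (a² + b² − c²)/(2ab)
cos(C) = (11.7² + 7.9² − 14.3²)/(2·11.7·7.9) = (136.89 + 62.41 − 204.49)/184.86 = -5.19/184.86 ≈ -0.0280753
C = arccos(-0.0280753) ≈ 91.6088°

C = 91.61°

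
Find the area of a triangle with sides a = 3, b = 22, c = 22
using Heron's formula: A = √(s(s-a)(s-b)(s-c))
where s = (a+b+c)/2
s = (3 + 22 + 22)/2 = 47/2 = 23.5
s − a = 20.5, s − b = 1.5, s − c = 1.5
s(s−a)(s−b)(s−c) = 23.5·20.5·1.5·1.5 = 1083.9375
Area = √1083.9375 ≈ 32.9232

s = 23.5, Area = 32.92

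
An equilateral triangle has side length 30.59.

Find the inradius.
r = Area/s with s the semi-perimeter.
Area = (√3/4)·30.59² = (√3/4)·935.7481 ≈ 0.433013·935.7481 ≈ 405.191
s = 3·30.59/2 = 45.885
r ≈ 405.191/45.885 ≈ 8.83057
(Equivalently r = side/(2√3) = 30.59/3.4641 ≈ 8.83057.)

r = 8.831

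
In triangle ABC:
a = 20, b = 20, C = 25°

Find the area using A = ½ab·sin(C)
A = ½·a·b·sin(C) = ½·20·20·sin(25°)
sin(25°) ≈ 0.422618
A ≈ ½·400·0.422618 = 200·0.422618 ≈ 84.5237

Area = 84.52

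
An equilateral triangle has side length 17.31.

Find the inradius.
r = Area/s with s the semi-perimeter.
Area = (√3/4)·17.31² = (√3/4)·299.6361 ≈ 0.433013·299.6361 ≈ 129.746
s = 3·17.31/2 = 25.965
r ≈ 129.746/25.965 ≈ 4.99697
(Equivalently r = side/(2√3) = 17.31/3.4641 ≈ 4.99697.)

r = 4.997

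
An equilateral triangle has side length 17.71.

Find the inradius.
r = Area/s with s the semi-perimeter.
Area = (√3/4)·17.71² = (√3/4)·313.6441 ≈ 0.433013·313.6441 ≈ 135.812
s = 3·17.71/2 = 26.565
r ≈ 135.812/26.565 ≈ 5.11244
(Equivalently r = side/(2√3) = 17.71/3.4641 ≈ 5.11244.)

r = 5.112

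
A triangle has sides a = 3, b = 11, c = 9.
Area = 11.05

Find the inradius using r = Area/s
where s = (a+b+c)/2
s = (3 + 11 + 9)/2 = 23/2 = 11.5
r = Area/s = 11.05/11.5 ≈ 0.96087

r = 0.9609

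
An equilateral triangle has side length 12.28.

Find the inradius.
r = Area/s with s the semi-perimeter.
Area = (√3/4)·12.28² = (√3/4)·150.7984 ≈ 0.433013·150.7984 ≈ 65.2976
s = 3·12.28/2 = 18.42
r ≈ 65.2976/18.42 ≈ 3.54493
(Equivalently r = side/(2√3) = 12.28/3.4641 ≈ 3.54493.)

r = 3.545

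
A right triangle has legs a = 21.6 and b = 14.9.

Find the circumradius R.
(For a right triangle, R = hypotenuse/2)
Hypotenuse c = √(a² + b²) = √(466.56 + 222.01) = √688.57 ≈ 26.2406
R = c/2 ≈ 26.2406/2 ≈ 13.1203

R = 13.12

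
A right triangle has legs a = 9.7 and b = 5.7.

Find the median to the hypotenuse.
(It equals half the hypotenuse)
Hypotenuse c = √(a² + b²) = √(94.09 + 32.49) = √126.58 ≈ 11.2508
Median to hypotenuse = c/2 ≈ 11.2508/2 ≈ 5.62539

Median = 5.625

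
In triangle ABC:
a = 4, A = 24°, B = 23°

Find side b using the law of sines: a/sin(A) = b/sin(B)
a/sin(A) = b/sin(B)  ⇒  b = a·sin(B)/sin(A) = 4·sin(23°)/sin(24°)
sin(23°) ≈ 0.390731, sin(24°) ≈ 0.406737
b ≈ 4·0.390731/0.406737 ≈ 1.56292/0.406737 ≈ 3.8426

b = 3.843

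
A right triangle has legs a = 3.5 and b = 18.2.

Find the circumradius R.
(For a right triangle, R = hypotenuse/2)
Hypotenuse c = √(a² + b²) = √(12.25 + 331.24) = √343.49 ≈ 18.5335
R = c/2 ≈ 18.5335/2 ≈ 9.26674

R = 9.267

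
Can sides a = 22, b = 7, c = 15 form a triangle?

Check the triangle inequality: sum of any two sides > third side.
a + b vs c: 22 + 7 = 29 > 15  ✓
a + c vs b: 22 + 15 = 37 > 7  ✓
b + c vs a: 7 + 15 = 22 ≤ 22  ✗

No: 7 + 15 = 22 is not > 22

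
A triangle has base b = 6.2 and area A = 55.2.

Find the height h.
A = ½·b·h  ⇒  h = 2A/b = 2·55.2/6.2 = 110.4/6.2 ≈ 17.8065

h = 17.81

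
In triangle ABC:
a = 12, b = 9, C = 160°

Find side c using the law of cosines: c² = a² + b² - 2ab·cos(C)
c² = 12² + 9² − 2·12·9·cos(160°)
cos(160°) ≈ -0.939693
c² ≈ 144 + 81 − 216·(-0.939693) ≈ 225 + 202.974 ≈ 427.974
c ≈ √427.974 ≈ 20.6875

c = 20.69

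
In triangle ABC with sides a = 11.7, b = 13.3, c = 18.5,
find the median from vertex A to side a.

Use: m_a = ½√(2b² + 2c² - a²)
m_a = ½√(2·13.3² + 2·18.5² − 11.7²) = ½√(2·176.89 + 2·342.25 − 136.89) = ½√(353.78 + 684.5 − 136.89) = ½√901.39
√901.39 ≈ 30.0232, so m_a ≈ 15.0116

m_a = 15.01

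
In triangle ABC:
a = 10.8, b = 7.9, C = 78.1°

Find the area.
Two sides and the included angle (SAS): A = ½·a·b·sin(C) = ½·10.8·7.9·sin(78.1°)
sin(78.1°) ≈ 0.978509
A ≈ ½·85.32·0.978509 = 42.66·0.978509 ≈ 41.7432

Area = 41.74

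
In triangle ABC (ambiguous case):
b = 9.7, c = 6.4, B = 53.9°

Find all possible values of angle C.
b/sin(B) = c/sin(C)  ⇒  sin(C) = c·sin(B)/b = 6.4·sin(53.9°)/9.7
sin(53.9°) ≈ 0.80799
sin(C) ≈ 6.4·0.80799/9.7 ≈ 5.17114/9.7 ≈ 0.533107
Candidate 1: C₁ = arcsin(0.533107) ≈ 32.2156°  →  A = 180° − 53.9° − 32.2156° ≈ 93.8844° > 0, valid
Candidate 2: C₂ = 180° − C₁ ≈ 147.784°  →  A = 180° − 53.9° − 147.784° ≈ -21.6844° ≤ 0, not a valid triangle

C = 32.22° (one solution)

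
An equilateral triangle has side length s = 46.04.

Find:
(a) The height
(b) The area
(a) The height splits the triangle into two 30-60-90 halves: h = s·√3/2 = 46.04·1.73205/2 ≈ 79.7436/2 ≈ 39.8718
(b) Area = (√3/4)·s² = (√3/4)·46.04² = (√3/4)·2119.6816 ≈ 0.433013·2119.6816 ≈ 917.849

Height = 39.87, Area = 917.8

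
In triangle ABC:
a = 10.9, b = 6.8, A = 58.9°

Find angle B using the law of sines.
a/sin(A) = b/sin(B)  ⇒  sin(B) = b·sin(A)/a = 6.8·sin(58.9°)/10.9
sin(58.9°) ≈ 0.856267
sin(B) ≈ 6.8·0.856267/10.9 ≈ 5.82262/10.9 ≈ 0.534185
B = arcsin(0.534185) ≈ 32.2887°
(Since b ≤ a we need B ≤ A, so the obtuse alternative 180° − 32.2887° ≈ 147.711° is rejected.)

B = 32.29°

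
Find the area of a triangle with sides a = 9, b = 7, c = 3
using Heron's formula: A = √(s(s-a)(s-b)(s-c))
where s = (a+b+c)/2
s = (9 + 7 + 3)/2 = 19/2 = 9.5
s − a = 0.5, s − b = 2.5, s − c = 6.5
s(s−a)(s−b)(s−c) = 9.5·0.5·2.5·6.5 = 77.1875
Area = √77.1875 ≈ 8.78564

s = 9.5, Area = 8.786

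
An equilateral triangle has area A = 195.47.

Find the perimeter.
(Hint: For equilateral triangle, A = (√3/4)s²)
A = (√3/4)s²  ⇒  s² = 4A/√3 = 4·195.47/√3 = 781.88/1.73205 ≈ 451.419
s ≈ √451.419 ≈ 21.2466
Perimeter = 3s ≈ 3·21.2466 ≈ 63.7398

Perimeter = 63.74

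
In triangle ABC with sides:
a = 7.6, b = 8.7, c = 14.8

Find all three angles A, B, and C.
Law of cosines for each angle (a² = 57.76, b² = 75.69, c² = 219.04):
cos(A) = (b² + c² − a²)/(2bc) = (75.69 + 219.04 − 57.76)/(2·8.7·14.8) = 236.97/257.52 ≈ 0.9202  ⇒  A ≈ 23.0446°
cos(B) = (a² + c² − b²)/(2ac) = (57.76 + 219.04 − 75.69)/(2·7.6·14.8) = 201.11/224.96 ≈ 0.893981  ⇒  B ≈ 26.6221°
cos(C) = (a² + b² − c²)/(2ab) = (57.76 + 75.69 − 219.04)/(2·7.6·8.7) = -85.59/132.24 ≈ -0.647232  ⇒  C ≈ 130.333°
Check: A + B + C ≈ 180°

A = 23.04°, B = 26.62°, C = 130.3°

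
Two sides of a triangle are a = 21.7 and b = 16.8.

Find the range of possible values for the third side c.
Triangle inequality: |a − b| < c < a + b
|a − b| = |21.7 − 16.8| = 4.9
a + b = 21.7 + 16.8 = 38.5

4.9 < c < 38.5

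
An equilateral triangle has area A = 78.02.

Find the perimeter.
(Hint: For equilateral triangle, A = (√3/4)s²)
A = (√3/4)s²  ⇒  s² = 4A/√3 = 4·78.02/√3 = 312.08/1.73205 ≈ 180.179
s ≈ √180.179 ≈ 13.4231
Perimeter = 3s ≈ 3·13.4231 ≈ 40.2693

Perimeter = 40.27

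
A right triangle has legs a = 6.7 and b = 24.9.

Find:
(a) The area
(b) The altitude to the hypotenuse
(a) The legs are perpendicular, so Area = ½·a·b = ½·6.7·24.9 = ½·166.83 = 83.415
(b) Hypotenuse c = √(a² + b²) = √(44.89 + 620.01) = √664.9 ≈ 25.7857
    Area = ½·c·h_c  ⇒  h_c = 2·Area/c = 166.83/25.7857 ≈ 6.46988

Area = 83.415, h_c = 6.47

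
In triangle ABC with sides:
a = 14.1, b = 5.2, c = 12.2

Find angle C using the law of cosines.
c² = a² + b² − 2ab·cos(C)  ⇒  cos(C) = (a² + b² − c²)/(2ab)
cos(C) = (14.1² + 5.2² − 12.2²)/(2·14.1·5.2) = (198.81 + 27.04 − 148.84)/146.64 = 77.01/146.64 ≈ 0.525164
C = arccos(0.525164) ≈ 58.3207°

C = 58.32°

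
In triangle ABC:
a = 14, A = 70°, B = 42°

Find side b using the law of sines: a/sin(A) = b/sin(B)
a/sin(A) = b/sin(B)  ⇒  b = a·sin(B)/sin(A) = 14·sin(42°)/sin(70°)
sin(42°) ≈ 0.669131, sin(70°) ≈ 0.939693
b ≈ 14·0.669131/0.939693 ≈ 9.36783/0.939693 ≈ 9.96903

b = 9.969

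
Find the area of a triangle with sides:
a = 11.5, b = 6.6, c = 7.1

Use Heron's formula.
s = (11.5 + 6.6 + 7.1)/2 = 25.2/2 = 12.6
s − a = 1.1, s − b = 6, s − c = 5.5
s(s−a)(s−b)(s−c) = 12.6·1.1·6·5.5 ≈ 457.38
Area = √457.38 ≈ 21.3864

Area = 21.39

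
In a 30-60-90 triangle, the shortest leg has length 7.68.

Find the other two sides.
In a 30-60-90 triangle the sides are in ratio 1 : √3 : 2 (short leg : long leg : hypotenuse).
Long leg = 7.68·√3 ≈ 7.68·1.73205 ≈ 13.3022
Hypotenuse = 2·7.68 = 15.36

Long leg = 7.68√3 = 13.3, Hypotenuse = 15.36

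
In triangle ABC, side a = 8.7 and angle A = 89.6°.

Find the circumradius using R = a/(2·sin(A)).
R = a/(2·sin(A)) = 8.7/(2·sin(89.6°))
sin(89.6°) ≈ 0.999976
R ≈ 8.7/(2·0.999976) = 8.7/1.99995 ≈ 4.35011

R = 4.35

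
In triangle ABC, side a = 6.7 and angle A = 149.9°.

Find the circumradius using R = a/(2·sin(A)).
R = a/(2·sin(A)) = 6.7/(2·sin(149.9°))
sin(149.9°) ≈ 0.501511
R ≈ 6.7/(2·0.501511) = 6.7/1.00302 ≈ 6.67982

R = 6.68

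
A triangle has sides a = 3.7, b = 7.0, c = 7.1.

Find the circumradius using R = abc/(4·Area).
First find the area with Heron's formula.
s = (3.7 + 7.0 + 7.1)/2 = 8.9
Area = √(s(s−a)(s−b)(s−c)) = √(8.9·5.2·1.9·1.8) ≈ √158.278 ≈ 12.5808
abc = 3.7·7.0·7.1 = 183.89
R = abc/(4·Area) ≈ 183.89/(4·12.5808) = 183.89/50.3234 ≈ 3.65417

R = 3.654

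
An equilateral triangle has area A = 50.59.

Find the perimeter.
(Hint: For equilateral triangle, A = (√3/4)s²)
A = (√3/4)s²  ⇒  s² = 4A/√3 = 4·50.59/√3 = 202.36/1.73205 ≈ 116.833
s ≈ √116.833 ≈ 10.8089
Perimeter = 3s ≈ 3·10.8089 ≈ 32.4267

Perimeter = 32.43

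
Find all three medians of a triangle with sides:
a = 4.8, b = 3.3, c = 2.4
Median formula: m_a = ½√(2b² + 2c² − a²) (and cyclically). a² = 23.04, b² = 10.89, c² = 5.76.
m_a = ½√(2·10.89 + 2·5.76 − 23.04) = ½√10.26 ≈ ½·3.20312 ≈ 1.60156
m_b = ½√(2·23.04 + 2·5.76 − 10.89) = ½√46.71 ≈ ½·6.83447 ≈ 3.41724
m_c = ½√(2·23.04 + 2·10.89 − 5.76) = ½√62.1 ≈ ½·7.88036 ≈ 3.94018

m_a = 1.602, m_b = 3.417, m_c = 3.94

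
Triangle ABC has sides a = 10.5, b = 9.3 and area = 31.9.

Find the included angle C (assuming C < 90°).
Area = ½·a·b·sin(C)  ⇒  sin(C) = 2·Area/(a·b) = 2·31.9/(10.5·9.3) = 63.8/97.65 ≈ 0.653354
C = arcsin(0.653354) ≈ 40.7949° (taking the acute solution since C < 90°)

C = 40.79°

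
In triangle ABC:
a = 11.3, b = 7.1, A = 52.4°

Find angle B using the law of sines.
a/sin(A) = b/sin(B)  ⇒  sin(B) = b·sin(A)/a = 7.1·sin(52.4°)/11.3
sin(52.4°) ≈ 0.79229
sin(B) ≈ 7.1·0.79229/11.3 ≈ 5.62526/11.3 ≈ 0.49781
B = arcsin(0.49781) ≈ 29.8552°
(Since b ≤ a we need B ≤ A, so the obtuse alternative 180° − 29.8552° ≈ 150.145° is rejected.)

B = 29.86°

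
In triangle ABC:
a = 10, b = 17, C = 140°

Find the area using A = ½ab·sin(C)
A = ½·a·b·sin(C) = ½·10·17·sin(140°)
sin(140°) ≈ 0.642788
A ≈ ½·170·0.642788 = 85·0.642788 ≈ 54.6369

Area = 54.64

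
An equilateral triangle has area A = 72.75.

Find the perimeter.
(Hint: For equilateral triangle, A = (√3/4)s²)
A = (√3/4)s²  ⇒  s² = 4A/√3 = 4·72.75/√3 = 291/1.73205 ≈ 168.009
s ≈ √168.009 ≈ 12.9618
Perimeter = 3s ≈ 3·12.9618 ≈ 38.8855

Perimeter = 38.89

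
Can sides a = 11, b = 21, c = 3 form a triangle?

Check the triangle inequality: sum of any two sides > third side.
a + b vs c: 11 + 21 = 32 > 3  ✓
a + c vs b: 11 + 3 = 14 ≤ 21  ✗
b + c vs a: 21 + 3 = 24 > 11  ✓

No: 11 + 3 = 14 is not > 21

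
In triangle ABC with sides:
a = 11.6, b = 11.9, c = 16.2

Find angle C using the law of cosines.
c² = a² + b² − 2ab·cos(C)  ⇒  cos(C) = (a² + b² − c²)/(2ab)
cos(C) = (11.6² + 11.9² − 16.2²)/(2·11.6·11.9) = (134.56 + 141.61 − 262.44)/276.08 = 13.73/276.08 ≈ 0.049732
C = arccos(0.049732) ≈ 87.1494°

C = 87.15°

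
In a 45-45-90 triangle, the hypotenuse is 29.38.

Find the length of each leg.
In a 45-45-90 triangle hypotenuse = leg·√2, so leg = hypotenuse/√2.
Leg = 29.38/√2 ≈ 29.38/1.41421 ≈ 20.7748

Each leg = 20.77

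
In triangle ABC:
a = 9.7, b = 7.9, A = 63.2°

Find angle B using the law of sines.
a/sin(A) = b/sin(B)  ⇒  sin(B) = b·sin(A)/a = 7.9·sin(63.2°)/9.7
sin(63.2°) ≈ 0.892586
sin(B) ≈ 7.9·0.892586/9.7 ≈ 7.05143/9.7 ≈ 0.726951
B = arcsin(0.726951) ≈ 46.6314°
(Since b ≤ a we need B ≤ A, so the obtuse alternative 180° − 46.6314° ≈ 133.369° is rejected.)

B = 46.63°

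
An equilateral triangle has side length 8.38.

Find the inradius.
r = Area/s with s the semi-perimeter.
Area = (√3/4)·8.38² = (√3/4)·70.2244 ≈ 0.433013·70.2244 ≈ 30.4081
s = 3·8.38/2 = 12.57
r ≈ 30.4081/12.57 ≈ 2.4191
(Equivalently r = side/(2√3) = 8.38/3.4641 ≈ 2.4191.)

r = 2.419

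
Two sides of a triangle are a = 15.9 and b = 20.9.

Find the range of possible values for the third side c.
Triangle inequality: |a − b| < c < a + b
|a − b| = |15.9 − 20.9| = 5
a + b = 15.9 + 20.9 = 36.8

5 < c < 36.8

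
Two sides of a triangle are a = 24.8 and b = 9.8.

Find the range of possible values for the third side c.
Triangle inequality: |a − b| < c < a + b
|a − b| = |24.8 − 9.8| = 15
a + b = 24.8 + 9.8 = 34.6

15 < c < 34.6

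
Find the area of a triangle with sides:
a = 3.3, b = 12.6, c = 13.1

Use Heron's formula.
s = (3.3 + 12.6 + 13.1)/2 = 29/2 = 14.5
s − a = 11.2, s − b = 1.9, s − c = 1.4
s(s−a)(s−b)(s−c) = 14.5·11.2·1.9·1.4 ≈ 431.984
Area = √431.984 ≈ 20.7842

Area = 20.78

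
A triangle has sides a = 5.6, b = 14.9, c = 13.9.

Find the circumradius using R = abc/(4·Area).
First find the area with Heron's formula.
s = (5.6 + 14.9 + 13.9)/2 = 17.2
Area = √(s(s−a)(s−b)(s−c)) = √(17.2·11.6·2.3·3.3) ≈ √1514.36 ≈ 38.9147
abc = 5.6·14.9·13.9 = 1159.816
R = abc/(4·Area) ≈ 1159.816/(4·38.9147) = 1159.816/155.659 ≈ 7.45101

R = 7.451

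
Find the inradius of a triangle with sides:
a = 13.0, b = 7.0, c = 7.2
r = Area/s where s is the semi-perimeter.
s = (13.0 + 7.0 + 7.2)/2 = 27.2/2 = 13.6
Area = √(s(s−a)(s−b)(s−c)) = √(13.6·0.6·6.6·6.4) ≈ √344.678 ≈ 18.5655
r ≈ 18.5655/13.6 ≈ 1.36511

r = 1.365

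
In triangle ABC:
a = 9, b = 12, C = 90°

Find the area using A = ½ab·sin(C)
A = ½·a·b·sin(C) = ½·9·12·sin(90°)
sin(90°) ≈ 1
A ≈ ½·108·1 = 54·1 ≈ 54

Area = 54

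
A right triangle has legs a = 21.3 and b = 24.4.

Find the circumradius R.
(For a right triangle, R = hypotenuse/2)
Hypotenuse c = √(a² + b²) = √(453.69 + 595.36) = √1049.05 ≈ 32.389
R = c/2 ≈ 32.389/2 ≈ 16.1945

R = 16.19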